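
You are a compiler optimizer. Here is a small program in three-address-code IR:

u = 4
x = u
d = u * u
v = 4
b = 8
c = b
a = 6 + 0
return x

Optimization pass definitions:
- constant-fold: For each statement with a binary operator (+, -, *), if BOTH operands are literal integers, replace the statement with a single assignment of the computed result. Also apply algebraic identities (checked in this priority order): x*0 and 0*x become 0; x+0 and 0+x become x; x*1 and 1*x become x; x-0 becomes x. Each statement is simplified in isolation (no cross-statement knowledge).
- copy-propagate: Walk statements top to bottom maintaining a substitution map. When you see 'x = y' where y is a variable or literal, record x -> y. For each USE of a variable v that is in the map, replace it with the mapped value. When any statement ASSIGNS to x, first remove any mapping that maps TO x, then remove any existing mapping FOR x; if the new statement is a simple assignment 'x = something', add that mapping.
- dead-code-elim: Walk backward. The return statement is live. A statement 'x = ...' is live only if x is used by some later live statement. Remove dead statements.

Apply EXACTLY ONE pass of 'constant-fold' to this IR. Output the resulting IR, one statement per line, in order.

Answer: u = 4
x = u
d = u * u
v = 4
b = 8
c = b
a = 6
return x

Derivation:
Applying constant-fold statement-by-statement:
  [1] u = 4  (unchanged)
  [2] x = u  (unchanged)
  [3] d = u * u  (unchanged)
  [4] v = 4  (unchanged)
  [5] b = 8  (unchanged)
  [6] c = b  (unchanged)
  [7] a = 6 + 0  -> a = 6
  [8] return x  (unchanged)
Result (8 stmts):
  u = 4
  x = u
  d = u * u
  v = 4
  b = 8
  c = b
  a = 6
  return x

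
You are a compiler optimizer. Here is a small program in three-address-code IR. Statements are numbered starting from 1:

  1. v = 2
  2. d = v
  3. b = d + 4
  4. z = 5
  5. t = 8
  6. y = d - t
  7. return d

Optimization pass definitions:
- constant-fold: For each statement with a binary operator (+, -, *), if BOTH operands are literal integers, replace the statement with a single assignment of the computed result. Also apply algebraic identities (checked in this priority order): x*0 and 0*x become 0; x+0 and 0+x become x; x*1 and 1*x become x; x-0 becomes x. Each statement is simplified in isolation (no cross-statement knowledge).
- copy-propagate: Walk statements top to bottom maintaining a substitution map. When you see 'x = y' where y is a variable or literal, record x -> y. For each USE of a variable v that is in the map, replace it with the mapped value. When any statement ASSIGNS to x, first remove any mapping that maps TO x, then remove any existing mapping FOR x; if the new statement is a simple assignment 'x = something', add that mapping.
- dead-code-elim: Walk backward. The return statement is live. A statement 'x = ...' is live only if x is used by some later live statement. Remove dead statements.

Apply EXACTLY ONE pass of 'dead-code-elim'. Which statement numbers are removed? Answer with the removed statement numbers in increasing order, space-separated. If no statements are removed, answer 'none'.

Backward liveness scan:
Stmt 1 'v = 2': KEEP (v is live); live-in = []
Stmt 2 'd = v': KEEP (d is live); live-in = ['v']
Stmt 3 'b = d + 4': DEAD (b not in live set ['d'])
Stmt 4 'z = 5': DEAD (z not in live set ['d'])
Stmt 5 't = 8': DEAD (t not in live set ['d'])
Stmt 6 'y = d - t': DEAD (y not in live set ['d'])
Stmt 7 'return d': KEEP (return); live-in = ['d']
Removed statement numbers: [3, 4, 5, 6]
Surviving IR:
  v = 2
  d = v
  return d

Answer: 3 4 5 6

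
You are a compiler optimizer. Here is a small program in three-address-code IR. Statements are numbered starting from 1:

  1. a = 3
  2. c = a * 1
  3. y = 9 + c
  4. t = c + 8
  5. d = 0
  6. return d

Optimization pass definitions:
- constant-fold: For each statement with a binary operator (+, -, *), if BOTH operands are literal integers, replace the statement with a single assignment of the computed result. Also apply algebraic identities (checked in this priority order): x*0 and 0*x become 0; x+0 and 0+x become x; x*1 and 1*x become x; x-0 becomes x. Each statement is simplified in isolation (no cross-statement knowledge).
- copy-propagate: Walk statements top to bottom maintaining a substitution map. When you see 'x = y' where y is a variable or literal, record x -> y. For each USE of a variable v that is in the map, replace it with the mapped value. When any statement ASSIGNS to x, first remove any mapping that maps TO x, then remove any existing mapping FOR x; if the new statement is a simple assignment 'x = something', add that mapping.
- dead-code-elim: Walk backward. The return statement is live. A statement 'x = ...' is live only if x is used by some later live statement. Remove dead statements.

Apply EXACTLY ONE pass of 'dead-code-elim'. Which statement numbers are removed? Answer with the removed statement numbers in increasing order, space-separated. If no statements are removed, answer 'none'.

Backward liveness scan:
Stmt 1 'a = 3': DEAD (a not in live set [])
Stmt 2 'c = a * 1': DEAD (c not in live set [])
Stmt 3 'y = 9 + c': DEAD (y not in live set [])
Stmt 4 't = c + 8': DEAD (t not in live set [])
Stmt 5 'd = 0': KEEP (d is live); live-in = []
Stmt 6 'return d': KEEP (return); live-in = ['d']
Removed statement numbers: [1, 2, 3, 4]
Surviving IR:
  d = 0
  return d

Answer: 1 2 3 4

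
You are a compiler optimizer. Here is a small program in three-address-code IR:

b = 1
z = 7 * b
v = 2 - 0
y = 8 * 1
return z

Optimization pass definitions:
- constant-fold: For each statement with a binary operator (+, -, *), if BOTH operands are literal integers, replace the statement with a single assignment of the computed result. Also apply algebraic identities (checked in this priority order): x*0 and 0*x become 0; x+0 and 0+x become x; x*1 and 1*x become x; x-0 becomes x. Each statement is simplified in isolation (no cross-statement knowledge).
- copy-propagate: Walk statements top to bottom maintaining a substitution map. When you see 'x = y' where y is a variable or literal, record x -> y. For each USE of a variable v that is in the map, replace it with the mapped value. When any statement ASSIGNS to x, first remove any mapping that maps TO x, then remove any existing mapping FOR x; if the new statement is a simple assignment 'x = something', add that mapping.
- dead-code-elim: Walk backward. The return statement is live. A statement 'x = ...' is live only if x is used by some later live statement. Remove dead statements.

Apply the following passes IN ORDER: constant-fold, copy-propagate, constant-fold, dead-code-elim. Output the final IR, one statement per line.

Initial IR:
  b = 1
  z = 7 * b
  v = 2 - 0
  y = 8 * 1
  return z
After constant-fold (5 stmts):
  b = 1
  z = 7 * b
  v = 2
  y = 8
  return z
After copy-propagate (5 stmts):
  b = 1
  z = 7 * 1
  v = 2
  y = 8
  return z
After constant-fold (5 stmts):
  b = 1
  z = 7
  v = 2
  y = 8
  return z
After dead-code-elim (2 stmts):
  z = 7
  return z

Answer: z = 7
return z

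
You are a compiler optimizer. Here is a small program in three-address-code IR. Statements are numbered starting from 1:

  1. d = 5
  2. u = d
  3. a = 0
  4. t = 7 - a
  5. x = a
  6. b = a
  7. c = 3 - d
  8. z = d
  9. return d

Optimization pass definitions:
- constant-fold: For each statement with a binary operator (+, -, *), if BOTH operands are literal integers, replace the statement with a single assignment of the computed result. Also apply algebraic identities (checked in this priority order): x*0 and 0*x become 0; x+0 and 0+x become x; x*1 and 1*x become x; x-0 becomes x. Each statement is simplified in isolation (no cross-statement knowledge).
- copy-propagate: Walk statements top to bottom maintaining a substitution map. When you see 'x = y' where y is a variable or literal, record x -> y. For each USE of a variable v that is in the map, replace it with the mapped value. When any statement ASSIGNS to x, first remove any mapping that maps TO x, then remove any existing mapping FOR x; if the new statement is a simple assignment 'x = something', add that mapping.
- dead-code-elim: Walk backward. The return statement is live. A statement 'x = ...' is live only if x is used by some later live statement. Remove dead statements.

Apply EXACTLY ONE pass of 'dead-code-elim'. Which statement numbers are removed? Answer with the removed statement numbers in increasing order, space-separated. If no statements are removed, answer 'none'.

Answer: 2 3 4 5 6 7 8

Derivation:
Backward liveness scan:
Stmt 1 'd = 5': KEEP (d is live); live-in = []
Stmt 2 'u = d': DEAD (u not in live set ['d'])
Stmt 3 'a = 0': DEAD (a not in live set ['d'])
Stmt 4 't = 7 - a': DEAD (t not in live set ['d'])
Stmt 5 'x = a': DEAD (x not in live set ['d'])
Stmt 6 'b = a': DEAD (b not in live set ['d'])
Stmt 7 'c = 3 - d': DEAD (c not in live set ['d'])
Stmt 8 'z = d': DEAD (z not in live set ['d'])
Stmt 9 'return d': KEEP (return); live-in = ['d']
Removed statement numbers: [2, 3, 4, 5, 6, 7, 8]
Surviving IR:
  d = 5
  return d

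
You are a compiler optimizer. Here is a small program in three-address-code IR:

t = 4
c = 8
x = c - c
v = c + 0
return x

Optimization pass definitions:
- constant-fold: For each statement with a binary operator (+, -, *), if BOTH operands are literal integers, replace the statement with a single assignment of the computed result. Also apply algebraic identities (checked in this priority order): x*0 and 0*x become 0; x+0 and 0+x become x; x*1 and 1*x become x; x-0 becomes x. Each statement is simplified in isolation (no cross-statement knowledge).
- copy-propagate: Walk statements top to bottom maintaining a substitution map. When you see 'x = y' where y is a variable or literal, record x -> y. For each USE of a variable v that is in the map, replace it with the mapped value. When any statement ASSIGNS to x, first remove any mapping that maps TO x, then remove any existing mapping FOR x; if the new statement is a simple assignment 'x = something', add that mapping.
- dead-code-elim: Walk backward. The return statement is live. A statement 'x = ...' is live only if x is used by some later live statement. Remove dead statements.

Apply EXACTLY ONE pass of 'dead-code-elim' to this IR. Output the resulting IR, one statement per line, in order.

Applying dead-code-elim statement-by-statement:
  [5] return x  -> KEEP (return); live=['x']
  [4] v = c + 0  -> DEAD (v not live)
  [3] x = c - c  -> KEEP; live=['c']
  [2] c = 8  -> KEEP; live=[]
  [1] t = 4  -> DEAD (t not live)
Result (3 stmts):
  c = 8
  x = c - c
  return x

Answer: c = 8
x = c - c
return x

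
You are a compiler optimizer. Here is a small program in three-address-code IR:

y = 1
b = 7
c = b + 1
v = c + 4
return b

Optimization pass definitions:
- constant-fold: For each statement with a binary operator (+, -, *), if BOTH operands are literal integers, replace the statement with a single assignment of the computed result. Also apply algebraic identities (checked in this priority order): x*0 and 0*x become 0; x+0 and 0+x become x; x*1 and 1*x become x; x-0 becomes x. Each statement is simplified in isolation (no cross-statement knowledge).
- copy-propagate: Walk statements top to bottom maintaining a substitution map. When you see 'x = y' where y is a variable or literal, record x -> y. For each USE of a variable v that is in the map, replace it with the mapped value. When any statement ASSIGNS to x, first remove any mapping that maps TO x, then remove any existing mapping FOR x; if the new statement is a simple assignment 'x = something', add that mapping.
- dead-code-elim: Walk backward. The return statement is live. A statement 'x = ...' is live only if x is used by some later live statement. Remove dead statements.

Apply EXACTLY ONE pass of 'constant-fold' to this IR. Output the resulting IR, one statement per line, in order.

Applying constant-fold statement-by-statement:
  [1] y = 1  (unchanged)
  [2] b = 7  (unchanged)
  [3] c = b + 1  (unchanged)
  [4] v = c + 4  (unchanged)
  [5] return b  (unchanged)
Result (5 stmts):
  y = 1
  b = 7
  c = b + 1
  v = c + 4
  return b

Answer: y = 1
b = 7
c = b + 1
v = c + 4
return b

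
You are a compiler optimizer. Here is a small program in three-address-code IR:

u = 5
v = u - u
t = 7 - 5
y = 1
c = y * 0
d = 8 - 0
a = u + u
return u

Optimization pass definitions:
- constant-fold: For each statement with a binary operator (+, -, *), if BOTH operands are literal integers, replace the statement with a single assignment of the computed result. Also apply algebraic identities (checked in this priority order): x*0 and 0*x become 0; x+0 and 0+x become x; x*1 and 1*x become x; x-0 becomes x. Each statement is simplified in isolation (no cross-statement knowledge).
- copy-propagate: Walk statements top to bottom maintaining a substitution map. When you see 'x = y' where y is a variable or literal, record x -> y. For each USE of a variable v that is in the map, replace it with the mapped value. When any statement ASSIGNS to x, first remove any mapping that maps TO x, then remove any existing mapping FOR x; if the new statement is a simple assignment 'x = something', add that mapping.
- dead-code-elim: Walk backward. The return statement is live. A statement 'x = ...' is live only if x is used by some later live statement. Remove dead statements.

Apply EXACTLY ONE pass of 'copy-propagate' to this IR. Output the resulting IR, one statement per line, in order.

Applying copy-propagate statement-by-statement:
  [1] u = 5  (unchanged)
  [2] v = u - u  -> v = 5 - 5
  [3] t = 7 - 5  (unchanged)
  [4] y = 1  (unchanged)
  [5] c = y * 0  -> c = 1 * 0
  [6] d = 8 - 0  (unchanged)
  [7] a = u + u  -> a = 5 + 5
  [8] return u  -> return 5
Result (8 stmts):
  u = 5
  v = 5 - 5
  t = 7 - 5
  y = 1
  c = 1 * 0
  d = 8 - 0
  a = 5 + 5
  return 5

Answer: u = 5
v = 5 - 5
t = 7 - 5
y = 1
c = 1 * 0
d = 8 - 0
a = 5 + 5
return 5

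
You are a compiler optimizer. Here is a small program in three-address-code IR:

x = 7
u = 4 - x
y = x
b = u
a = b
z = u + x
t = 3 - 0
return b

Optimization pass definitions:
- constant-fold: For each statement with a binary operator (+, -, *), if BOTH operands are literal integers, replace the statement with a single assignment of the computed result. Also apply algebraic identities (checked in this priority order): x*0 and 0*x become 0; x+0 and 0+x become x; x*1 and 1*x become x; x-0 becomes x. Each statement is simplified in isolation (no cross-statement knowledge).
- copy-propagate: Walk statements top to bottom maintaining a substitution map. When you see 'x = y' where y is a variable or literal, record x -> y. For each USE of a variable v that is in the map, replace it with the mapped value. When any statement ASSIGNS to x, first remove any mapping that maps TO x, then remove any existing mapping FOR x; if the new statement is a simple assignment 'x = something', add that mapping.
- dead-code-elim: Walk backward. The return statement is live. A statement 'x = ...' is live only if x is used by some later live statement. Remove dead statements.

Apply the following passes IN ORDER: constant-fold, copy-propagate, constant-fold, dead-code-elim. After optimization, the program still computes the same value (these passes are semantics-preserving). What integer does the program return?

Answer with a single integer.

Initial IR:
  x = 7
  u = 4 - x
  y = x
  b = u
  a = b
  z = u + x
  t = 3 - 0
  return b
After constant-fold (8 stmts):
  x = 7
  u = 4 - x
  y = x
  b = u
  a = b
  z = u + x
  t = 3
  return b
After copy-propagate (8 stmts):
  x = 7
  u = 4 - 7
  y = 7
  b = u
  a = u
  z = u + 7
  t = 3
  return u
After constant-fold (8 stmts):
  x = 7
  u = -3
  y = 7
  b = u
  a = u
  z = u + 7
  t = 3
  return u
After dead-code-elim (2 stmts):
  u = -3
  return u
Evaluate:
  x = 7  =>  x = 7
  u = 4 - x  =>  u = -3
  y = x  =>  y = 7
  b = u  =>  b = -3
  a = b  =>  a = -3
  z = u + x  =>  z = 4
  t = 3 - 0  =>  t = 3
  return b = -3

Answer: -3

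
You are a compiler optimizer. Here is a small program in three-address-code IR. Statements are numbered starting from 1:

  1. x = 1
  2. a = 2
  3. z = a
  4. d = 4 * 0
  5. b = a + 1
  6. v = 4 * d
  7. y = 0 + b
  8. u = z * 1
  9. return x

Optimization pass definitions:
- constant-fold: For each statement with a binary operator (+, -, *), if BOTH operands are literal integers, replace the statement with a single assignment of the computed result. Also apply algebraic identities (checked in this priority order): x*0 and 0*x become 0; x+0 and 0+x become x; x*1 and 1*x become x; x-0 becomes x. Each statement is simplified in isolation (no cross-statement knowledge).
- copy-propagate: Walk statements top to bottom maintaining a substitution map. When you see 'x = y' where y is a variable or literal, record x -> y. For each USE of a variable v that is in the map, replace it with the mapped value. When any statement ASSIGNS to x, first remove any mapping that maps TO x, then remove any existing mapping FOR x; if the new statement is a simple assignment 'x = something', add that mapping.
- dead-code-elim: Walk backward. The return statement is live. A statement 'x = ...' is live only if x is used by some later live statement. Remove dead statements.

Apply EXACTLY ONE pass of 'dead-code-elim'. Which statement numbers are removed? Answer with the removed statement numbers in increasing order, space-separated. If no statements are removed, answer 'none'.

Answer: 2 3 4 5 6 7 8

Derivation:
Backward liveness scan:
Stmt 1 'x = 1': KEEP (x is live); live-in = []
Stmt 2 'a = 2': DEAD (a not in live set ['x'])
Stmt 3 'z = a': DEAD (z not in live set ['x'])
Stmt 4 'd = 4 * 0': DEAD (d not in live set ['x'])
Stmt 5 'b = a + 1': DEAD (b not in live set ['x'])
Stmt 6 'v = 4 * d': DEAD (v not in live set ['x'])
Stmt 7 'y = 0 + b': DEAD (y not in live set ['x'])
Stmt 8 'u = z * 1': DEAD (u not in live set ['x'])
Stmt 9 'return x': KEEP (return); live-in = ['x']
Removed statement numbers: [2, 3, 4, 5, 6, 7, 8]
Surviving IR:
  x = 1
  return x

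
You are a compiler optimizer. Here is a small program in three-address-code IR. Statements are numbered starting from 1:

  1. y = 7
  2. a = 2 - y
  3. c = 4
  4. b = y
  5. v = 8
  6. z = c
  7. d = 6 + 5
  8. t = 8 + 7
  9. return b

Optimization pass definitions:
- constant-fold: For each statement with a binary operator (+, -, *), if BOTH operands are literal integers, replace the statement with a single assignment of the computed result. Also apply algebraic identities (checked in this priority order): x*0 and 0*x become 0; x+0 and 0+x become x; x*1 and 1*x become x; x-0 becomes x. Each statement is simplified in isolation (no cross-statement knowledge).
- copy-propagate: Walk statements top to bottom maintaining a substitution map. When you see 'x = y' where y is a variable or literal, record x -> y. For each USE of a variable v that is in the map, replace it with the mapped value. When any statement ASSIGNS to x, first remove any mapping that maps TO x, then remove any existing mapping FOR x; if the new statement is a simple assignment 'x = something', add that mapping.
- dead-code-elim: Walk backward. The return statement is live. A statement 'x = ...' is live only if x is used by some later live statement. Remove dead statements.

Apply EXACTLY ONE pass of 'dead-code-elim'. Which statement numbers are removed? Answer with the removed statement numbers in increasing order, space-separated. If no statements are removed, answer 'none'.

Answer: 2 3 5 6 7 8

Derivation:
Backward liveness scan:
Stmt 1 'y = 7': KEEP (y is live); live-in = []
Stmt 2 'a = 2 - y': DEAD (a not in live set ['y'])
Stmt 3 'c = 4': DEAD (c not in live set ['y'])
Stmt 4 'b = y': KEEP (b is live); live-in = ['y']
Stmt 5 'v = 8': DEAD (v not in live set ['b'])
Stmt 6 'z = c': DEAD (z not in live set ['b'])
Stmt 7 'd = 6 + 5': DEAD (d not in live set ['b'])
Stmt 8 't = 8 + 7': DEAD (t not in live set ['b'])
Stmt 9 'return b': KEEP (return); live-in = ['b']
Removed statement numbers: [2, 3, 5, 6, 7, 8]
Surviving IR:
  y = 7
  b = y
  return b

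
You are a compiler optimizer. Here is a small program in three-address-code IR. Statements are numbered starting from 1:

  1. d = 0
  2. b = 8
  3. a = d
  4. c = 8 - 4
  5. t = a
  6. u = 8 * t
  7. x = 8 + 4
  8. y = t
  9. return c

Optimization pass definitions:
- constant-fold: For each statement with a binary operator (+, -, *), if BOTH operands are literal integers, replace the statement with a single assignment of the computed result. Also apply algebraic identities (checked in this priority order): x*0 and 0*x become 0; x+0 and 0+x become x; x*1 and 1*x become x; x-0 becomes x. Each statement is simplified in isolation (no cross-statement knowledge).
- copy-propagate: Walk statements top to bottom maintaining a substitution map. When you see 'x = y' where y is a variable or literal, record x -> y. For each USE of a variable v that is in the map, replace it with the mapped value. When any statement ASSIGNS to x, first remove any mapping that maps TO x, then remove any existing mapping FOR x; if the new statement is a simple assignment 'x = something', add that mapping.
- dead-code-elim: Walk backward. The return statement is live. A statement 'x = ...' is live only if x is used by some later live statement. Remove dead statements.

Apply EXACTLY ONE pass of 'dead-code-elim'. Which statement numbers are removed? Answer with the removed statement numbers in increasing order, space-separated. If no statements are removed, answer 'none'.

Backward liveness scan:
Stmt 1 'd = 0': DEAD (d not in live set [])
Stmt 2 'b = 8': DEAD (b not in live set [])
Stmt 3 'a = d': DEAD (a not in live set [])
Stmt 4 'c = 8 - 4': KEEP (c is live); live-in = []
Stmt 5 't = a': DEAD (t not in live set ['c'])
Stmt 6 'u = 8 * t': DEAD (u not in live set ['c'])
Stmt 7 'x = 8 + 4': DEAD (x not in live set ['c'])
Stmt 8 'y = t': DEAD (y not in live set ['c'])
Stmt 9 'return c': KEEP (return); live-in = ['c']
Removed statement numbers: [1, 2, 3, 5, 6, 7, 8]
Surviving IR:
  c = 8 - 4
  return c

Answer: 1 2 3 5 6 7 8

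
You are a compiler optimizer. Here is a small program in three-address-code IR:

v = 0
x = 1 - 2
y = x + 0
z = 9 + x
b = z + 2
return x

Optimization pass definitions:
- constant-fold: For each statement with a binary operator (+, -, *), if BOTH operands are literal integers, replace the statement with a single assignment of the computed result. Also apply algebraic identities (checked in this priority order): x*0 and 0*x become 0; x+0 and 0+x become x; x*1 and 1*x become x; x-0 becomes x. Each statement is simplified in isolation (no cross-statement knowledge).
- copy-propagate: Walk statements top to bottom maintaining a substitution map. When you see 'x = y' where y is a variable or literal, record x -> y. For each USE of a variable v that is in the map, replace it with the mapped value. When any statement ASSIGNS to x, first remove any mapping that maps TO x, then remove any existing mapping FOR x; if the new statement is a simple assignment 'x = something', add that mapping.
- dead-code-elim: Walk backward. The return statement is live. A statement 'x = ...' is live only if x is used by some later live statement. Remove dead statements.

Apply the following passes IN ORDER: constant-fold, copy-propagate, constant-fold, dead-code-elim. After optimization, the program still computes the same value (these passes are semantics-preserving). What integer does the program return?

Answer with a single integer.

Initial IR:
  v = 0
  x = 1 - 2
  y = x + 0
  z = 9 + x
  b = z + 2
  return x
After constant-fold (6 stmts):
  v = 0
  x = -1
  y = x
  z = 9 + x
  b = z + 2
  return x
After copy-propagate (6 stmts):
  v = 0
  x = -1
  y = -1
  z = 9 + -1
  b = z + 2
  return -1
After constant-fold (6 stmts):
  v = 0
  x = -1
  y = -1
  z = 8
  b = z + 2
  return -1
After dead-code-elim (1 stmts):
  return -1
Evaluate:
  v = 0  =>  v = 0
  x = 1 - 2  =>  x = -1
  y = x + 0  =>  y = -1
  z = 9 + x  =>  z = 8
  b = z + 2  =>  b = 10
  return x = -1

Answer: -1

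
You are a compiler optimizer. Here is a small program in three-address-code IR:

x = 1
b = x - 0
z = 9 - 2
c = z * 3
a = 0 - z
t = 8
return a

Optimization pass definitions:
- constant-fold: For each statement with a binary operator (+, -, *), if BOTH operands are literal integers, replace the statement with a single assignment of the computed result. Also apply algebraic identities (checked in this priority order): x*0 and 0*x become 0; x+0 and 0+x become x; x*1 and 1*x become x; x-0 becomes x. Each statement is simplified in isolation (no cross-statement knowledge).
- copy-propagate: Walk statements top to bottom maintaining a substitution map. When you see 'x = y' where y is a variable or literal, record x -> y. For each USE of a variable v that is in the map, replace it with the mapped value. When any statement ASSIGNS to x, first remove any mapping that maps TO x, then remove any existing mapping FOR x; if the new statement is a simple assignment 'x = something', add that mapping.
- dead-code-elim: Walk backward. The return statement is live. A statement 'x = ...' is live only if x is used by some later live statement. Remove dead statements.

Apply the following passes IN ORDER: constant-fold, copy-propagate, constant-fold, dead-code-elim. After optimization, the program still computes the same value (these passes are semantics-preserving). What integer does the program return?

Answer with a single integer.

Initial IR:
  x = 1
  b = x - 0
  z = 9 - 2
  c = z * 3
  a = 0 - z
  t = 8
  return a
After constant-fold (7 stmts):
  x = 1
  b = x
  z = 7
  c = z * 3
  a = 0 - z
  t = 8
  return a
After copy-propagate (7 stmts):
  x = 1
  b = 1
  z = 7
  c = 7 * 3
  a = 0 - 7
  t = 8
  return a
After constant-fold (7 stmts):
  x = 1
  b = 1
  z = 7
  c = 21
  a = -7
  t = 8
  return a
After dead-code-elim (2 stmts):
  a = -7
  return a
Evaluate:
  x = 1  =>  x = 1
  b = x - 0  =>  b = 1
  z = 9 - 2  =>  z = 7
  c = z * 3  =>  c = 21
  a = 0 - z  =>  a = -7
  t = 8  =>  t = 8
  return a = -7

Answer: -7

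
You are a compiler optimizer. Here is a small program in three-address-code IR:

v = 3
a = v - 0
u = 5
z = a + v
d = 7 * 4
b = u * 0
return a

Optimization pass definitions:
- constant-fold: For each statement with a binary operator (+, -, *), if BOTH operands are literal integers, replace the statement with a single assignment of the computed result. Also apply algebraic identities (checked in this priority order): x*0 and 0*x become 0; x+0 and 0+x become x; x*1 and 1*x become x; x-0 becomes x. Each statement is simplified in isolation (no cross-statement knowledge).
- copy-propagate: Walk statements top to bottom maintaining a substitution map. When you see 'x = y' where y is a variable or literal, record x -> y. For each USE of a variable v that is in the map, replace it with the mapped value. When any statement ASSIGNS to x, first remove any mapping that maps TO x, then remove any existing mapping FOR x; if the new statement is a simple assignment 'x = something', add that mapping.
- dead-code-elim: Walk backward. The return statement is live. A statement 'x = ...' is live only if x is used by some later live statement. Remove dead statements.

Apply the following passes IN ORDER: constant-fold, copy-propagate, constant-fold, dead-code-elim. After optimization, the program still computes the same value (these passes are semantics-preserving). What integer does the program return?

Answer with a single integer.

Answer: 3

Derivation:
Initial IR:
  v = 3
  a = v - 0
  u = 5
  z = a + v
  d = 7 * 4
  b = u * 0
  return a
After constant-fold (7 stmts):
  v = 3
  a = v
  u = 5
  z = a + v
  d = 28
  b = 0
  return a
After copy-propagate (7 stmts):
  v = 3
  a = 3
  u = 5
  z = 3 + 3
  d = 28
  b = 0
  return 3
After constant-fold (7 stmts):
  v = 3
  a = 3
  u = 5
  z = 6
  d = 28
  b = 0
  return 3
After dead-code-elim (1 stmts):
  return 3
Evaluate:
  v = 3  =>  v = 3
  a = v - 0  =>  a = 3
  u = 5  =>  u = 5
  z = a + v  =>  z = 6
  d = 7 * 4  =>  d = 28
  b = u * 0  =>  b = 0
  return a = 3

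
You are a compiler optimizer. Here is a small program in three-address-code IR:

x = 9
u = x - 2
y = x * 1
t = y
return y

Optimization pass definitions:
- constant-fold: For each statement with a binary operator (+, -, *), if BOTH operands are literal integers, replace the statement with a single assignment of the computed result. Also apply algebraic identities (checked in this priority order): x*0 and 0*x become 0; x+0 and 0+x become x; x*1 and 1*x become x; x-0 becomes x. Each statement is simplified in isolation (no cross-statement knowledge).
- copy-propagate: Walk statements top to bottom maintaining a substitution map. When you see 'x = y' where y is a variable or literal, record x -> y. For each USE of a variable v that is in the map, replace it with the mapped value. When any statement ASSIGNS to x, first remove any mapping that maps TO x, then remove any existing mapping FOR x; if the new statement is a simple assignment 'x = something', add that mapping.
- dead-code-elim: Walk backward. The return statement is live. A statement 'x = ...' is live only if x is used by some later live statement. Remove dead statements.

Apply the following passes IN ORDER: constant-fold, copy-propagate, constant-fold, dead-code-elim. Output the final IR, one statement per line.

Initial IR:
  x = 9
  u = x - 2
  y = x * 1
  t = y
  return y
After constant-fold (5 stmts):
  x = 9
  u = x - 2
  y = x
  t = y
  return y
After copy-propagate (5 stmts):
  x = 9
  u = 9 - 2
  y = 9
  t = 9
  return 9
After constant-fold (5 stmts):
  x = 9
  u = 7
  y = 9
  t = 9
  return 9
After dead-code-elim (1 stmts):
  return 9

Answer: return 9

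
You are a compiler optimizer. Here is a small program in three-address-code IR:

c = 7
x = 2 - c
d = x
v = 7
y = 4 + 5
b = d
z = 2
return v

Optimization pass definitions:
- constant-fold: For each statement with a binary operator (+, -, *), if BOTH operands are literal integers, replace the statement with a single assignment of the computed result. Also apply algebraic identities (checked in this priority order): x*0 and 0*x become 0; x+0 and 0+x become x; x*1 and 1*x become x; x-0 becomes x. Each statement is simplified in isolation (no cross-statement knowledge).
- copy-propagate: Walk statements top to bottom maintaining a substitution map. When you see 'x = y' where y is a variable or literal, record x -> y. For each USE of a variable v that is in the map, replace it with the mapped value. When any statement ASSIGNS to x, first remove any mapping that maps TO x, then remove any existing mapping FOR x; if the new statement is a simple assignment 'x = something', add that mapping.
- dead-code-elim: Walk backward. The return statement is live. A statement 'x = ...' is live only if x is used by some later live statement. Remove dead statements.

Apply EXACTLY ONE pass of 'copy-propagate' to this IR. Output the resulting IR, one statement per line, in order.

Answer: c = 7
x = 2 - 7
d = x
v = 7
y = 4 + 5
b = x
z = 2
return 7

Derivation:
Applying copy-propagate statement-by-statement:
  [1] c = 7  (unchanged)
  [2] x = 2 - c  -> x = 2 - 7
  [3] d = x  (unchanged)
  [4] v = 7  (unchanged)
  [5] y = 4 + 5  (unchanged)
  [6] b = d  -> b = x
  [7] z = 2  (unchanged)
  [8] return v  -> return 7
Result (8 stmts):
  c = 7
  x = 2 - 7
  d = x
  v = 7
  y = 4 + 5
  b = x
  z = 2
  return 7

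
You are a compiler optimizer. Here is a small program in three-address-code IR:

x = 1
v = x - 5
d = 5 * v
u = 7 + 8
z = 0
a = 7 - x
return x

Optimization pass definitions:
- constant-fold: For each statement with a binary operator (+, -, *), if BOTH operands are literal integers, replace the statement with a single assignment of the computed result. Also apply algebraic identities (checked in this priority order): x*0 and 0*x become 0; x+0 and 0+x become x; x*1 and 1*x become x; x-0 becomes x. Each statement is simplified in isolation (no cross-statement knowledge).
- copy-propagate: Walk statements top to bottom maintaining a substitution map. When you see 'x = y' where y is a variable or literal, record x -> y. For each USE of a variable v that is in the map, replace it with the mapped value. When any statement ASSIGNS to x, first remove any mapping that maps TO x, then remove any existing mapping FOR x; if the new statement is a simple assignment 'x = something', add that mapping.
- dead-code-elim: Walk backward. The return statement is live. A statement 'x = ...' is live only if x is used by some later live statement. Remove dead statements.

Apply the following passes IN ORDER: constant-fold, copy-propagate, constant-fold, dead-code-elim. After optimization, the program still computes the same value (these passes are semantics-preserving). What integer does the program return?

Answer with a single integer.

Answer: 1

Derivation:
Initial IR:
  x = 1
  v = x - 5
  d = 5 * v
  u = 7 + 8
  z = 0
  a = 7 - x
  return x
After constant-fold (7 stmts):
  x = 1
  v = x - 5
  d = 5 * v
  u = 15
  z = 0
  a = 7 - x
  return x
After copy-propagate (7 stmts):
  x = 1
  v = 1 - 5
  d = 5 * v
  u = 15
  z = 0
  a = 7 - 1
  return 1
After constant-fold (7 stmts):
  x = 1
  v = -4
  d = 5 * v
  u = 15
  z = 0
  a = 6
  return 1
After dead-code-elim (1 stmts):
  return 1
Evaluate:
  x = 1  =>  x = 1
  v = x - 5  =>  v = -4
  d = 5 * v  =>  d = -20
  u = 7 + 8  =>  u = 15
  z = 0  =>  z = 0
  a = 7 - x  =>  a = 6
  return x = 1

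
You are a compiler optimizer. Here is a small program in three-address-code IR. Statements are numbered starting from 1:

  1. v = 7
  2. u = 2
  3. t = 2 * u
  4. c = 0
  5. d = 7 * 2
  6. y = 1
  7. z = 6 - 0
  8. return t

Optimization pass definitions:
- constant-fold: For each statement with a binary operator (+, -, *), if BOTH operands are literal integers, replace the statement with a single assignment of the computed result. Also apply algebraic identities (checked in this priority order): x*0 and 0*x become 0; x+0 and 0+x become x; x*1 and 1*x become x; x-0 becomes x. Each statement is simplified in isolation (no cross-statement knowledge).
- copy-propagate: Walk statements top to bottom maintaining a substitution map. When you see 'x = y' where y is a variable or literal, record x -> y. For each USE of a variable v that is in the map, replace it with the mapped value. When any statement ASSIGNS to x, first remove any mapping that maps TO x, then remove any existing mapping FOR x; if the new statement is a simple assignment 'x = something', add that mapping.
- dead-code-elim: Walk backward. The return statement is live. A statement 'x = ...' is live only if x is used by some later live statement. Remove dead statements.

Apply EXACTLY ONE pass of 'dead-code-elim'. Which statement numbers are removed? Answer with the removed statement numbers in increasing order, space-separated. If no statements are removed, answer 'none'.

Answer: 1 4 5 6 7

Derivation:
Backward liveness scan:
Stmt 1 'v = 7': DEAD (v not in live set [])
Stmt 2 'u = 2': KEEP (u is live); live-in = []
Stmt 3 't = 2 * u': KEEP (t is live); live-in = ['u']
Stmt 4 'c = 0': DEAD (c not in live set ['t'])
Stmt 5 'd = 7 * 2': DEAD (d not in live set ['t'])
Stmt 6 'y = 1': DEAD (y not in live set ['t'])
Stmt 7 'z = 6 - 0': DEAD (z not in live set ['t'])
Stmt 8 'return t': KEEP (return); live-in = ['t']
Removed statement numbers: [1, 4, 5, 6, 7]
Surviving IR:
  u = 2
  t = 2 * u
  return t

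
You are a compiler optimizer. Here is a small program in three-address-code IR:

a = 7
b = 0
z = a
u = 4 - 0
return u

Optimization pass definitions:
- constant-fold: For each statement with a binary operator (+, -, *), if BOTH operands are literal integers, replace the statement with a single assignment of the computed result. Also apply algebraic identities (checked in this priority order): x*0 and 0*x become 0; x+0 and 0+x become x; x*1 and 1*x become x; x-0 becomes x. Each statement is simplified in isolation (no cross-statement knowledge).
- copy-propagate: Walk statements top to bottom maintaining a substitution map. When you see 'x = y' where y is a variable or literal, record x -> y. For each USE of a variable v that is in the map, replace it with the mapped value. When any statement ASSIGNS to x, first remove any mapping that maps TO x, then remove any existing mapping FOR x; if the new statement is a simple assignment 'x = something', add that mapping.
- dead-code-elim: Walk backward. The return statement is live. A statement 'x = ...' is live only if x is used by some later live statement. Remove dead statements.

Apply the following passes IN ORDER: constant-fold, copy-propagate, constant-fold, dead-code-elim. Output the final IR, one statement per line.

Initial IR:
  a = 7
  b = 0
  z = a
  u = 4 - 0
  return u
After constant-fold (5 stmts):
  a = 7
  b = 0
  z = a
  u = 4
  return u
After copy-propagate (5 stmts):
  a = 7
  b = 0
  z = 7
  u = 4
  return 4
After constant-fold (5 stmts):
  a = 7
  b = 0
  z = 7
  u = 4
  return 4
After dead-code-elim (1 stmts):
  return 4

Answer: return 4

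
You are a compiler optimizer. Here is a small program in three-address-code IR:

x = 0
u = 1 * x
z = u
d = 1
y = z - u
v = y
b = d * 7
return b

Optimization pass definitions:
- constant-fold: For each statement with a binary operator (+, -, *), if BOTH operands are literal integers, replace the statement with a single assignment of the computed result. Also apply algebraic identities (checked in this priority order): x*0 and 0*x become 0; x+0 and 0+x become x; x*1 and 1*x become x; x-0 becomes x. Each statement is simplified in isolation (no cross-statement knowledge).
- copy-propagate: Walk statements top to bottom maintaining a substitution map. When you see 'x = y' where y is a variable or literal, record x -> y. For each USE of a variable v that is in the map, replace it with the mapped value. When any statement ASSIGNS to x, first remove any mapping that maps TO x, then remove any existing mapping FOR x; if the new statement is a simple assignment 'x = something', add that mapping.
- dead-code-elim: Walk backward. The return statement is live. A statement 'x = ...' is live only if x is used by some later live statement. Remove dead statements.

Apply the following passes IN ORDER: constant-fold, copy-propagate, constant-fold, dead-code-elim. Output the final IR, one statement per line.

Answer: b = 7
return b

Derivation:
Initial IR:
  x = 0
  u = 1 * x
  z = u
  d = 1
  y = z - u
  v = y
  b = d * 7
  return b
After constant-fold (8 stmts):
  x = 0
  u = x
  z = u
  d = 1
  y = z - u
  v = y
  b = d * 7
  return b
After copy-propagate (8 stmts):
  x = 0
  u = 0
  z = 0
  d = 1
  y = 0 - 0
  v = y
  b = 1 * 7
  return b
After constant-fold (8 stmts):
  x = 0
  u = 0
  z = 0
  d = 1
  y = 0
  v = y
  b = 7
  return b
After dead-code-elim (2 stmts):
  b = 7
  return b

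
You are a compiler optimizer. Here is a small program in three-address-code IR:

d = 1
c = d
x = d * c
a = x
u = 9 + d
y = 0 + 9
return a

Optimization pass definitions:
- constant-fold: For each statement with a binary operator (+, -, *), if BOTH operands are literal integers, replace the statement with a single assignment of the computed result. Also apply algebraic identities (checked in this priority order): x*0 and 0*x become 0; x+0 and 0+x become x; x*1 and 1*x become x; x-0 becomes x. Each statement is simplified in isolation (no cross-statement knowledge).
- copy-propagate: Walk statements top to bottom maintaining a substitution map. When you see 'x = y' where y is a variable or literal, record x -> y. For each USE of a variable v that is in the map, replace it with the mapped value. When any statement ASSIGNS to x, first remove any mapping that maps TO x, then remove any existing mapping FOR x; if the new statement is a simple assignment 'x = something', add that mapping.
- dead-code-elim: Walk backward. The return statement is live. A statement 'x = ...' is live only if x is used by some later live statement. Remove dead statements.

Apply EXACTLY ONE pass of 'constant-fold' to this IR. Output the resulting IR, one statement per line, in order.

Applying constant-fold statement-by-statement:
  [1] d = 1  (unchanged)
  [2] c = d  (unchanged)
  [3] x = d * c  (unchanged)
  [4] a = x  (unchanged)
  [5] u = 9 + d  (unchanged)
  [6] y = 0 + 9  -> y = 9
  [7] return a  (unchanged)
Result (7 stmts):
  d = 1
  c = d
  x = d * c
  a = x
  u = 9 + d
  y = 9
  return a

Answer: d = 1
c = d
x = d * c
a = x
u = 9 + d
y = 9
return a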